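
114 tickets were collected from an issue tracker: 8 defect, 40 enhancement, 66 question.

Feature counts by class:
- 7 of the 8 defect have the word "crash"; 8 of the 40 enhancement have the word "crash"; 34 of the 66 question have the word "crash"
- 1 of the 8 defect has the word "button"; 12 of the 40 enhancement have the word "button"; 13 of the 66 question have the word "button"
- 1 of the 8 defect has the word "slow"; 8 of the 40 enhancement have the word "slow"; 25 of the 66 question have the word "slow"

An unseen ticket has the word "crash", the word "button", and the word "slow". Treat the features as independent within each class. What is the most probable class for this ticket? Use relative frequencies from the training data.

question

defect: (8/114) × (7/8) × (1/8) × (1/8) ≈ 0.00095943
enhancement: (40/114) × (8/40) × (12/40) × (8/40) ≈ 0.00421053
question: (66/114) × (34/66) × (13/66) × (25/66) ≈ 0.022252
Highest score → question.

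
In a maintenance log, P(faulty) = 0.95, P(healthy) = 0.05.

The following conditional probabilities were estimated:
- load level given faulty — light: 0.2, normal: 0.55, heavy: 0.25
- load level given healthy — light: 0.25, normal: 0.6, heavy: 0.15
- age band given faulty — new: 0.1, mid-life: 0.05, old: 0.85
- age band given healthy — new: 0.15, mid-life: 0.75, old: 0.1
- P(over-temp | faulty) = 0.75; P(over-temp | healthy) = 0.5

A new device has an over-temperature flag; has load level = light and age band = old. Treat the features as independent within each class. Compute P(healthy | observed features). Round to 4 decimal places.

faulty: 0.95 × 0.2 × 0.85 × 0.75 = 0.121125
healthy: 0.05 × 0.25 × 0.1 × 0.5 = 0.000625
P(healthy | x) = 0.000625 / 0.12175 ≈ 0.0051

0.0051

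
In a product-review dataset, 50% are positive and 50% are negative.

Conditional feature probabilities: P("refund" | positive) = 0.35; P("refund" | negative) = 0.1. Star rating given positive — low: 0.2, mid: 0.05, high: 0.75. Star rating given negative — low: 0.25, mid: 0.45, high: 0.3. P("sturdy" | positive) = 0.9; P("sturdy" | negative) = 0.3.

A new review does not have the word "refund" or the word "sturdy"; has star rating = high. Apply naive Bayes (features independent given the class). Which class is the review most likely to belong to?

negative

positive: 0.5 × (1−0.35) × 0.75 × (1−0.9) = 0.024375
negative: 0.5 × (1−0.1) × 0.3 × (1−0.3) = 0.0945
Highest score → negative.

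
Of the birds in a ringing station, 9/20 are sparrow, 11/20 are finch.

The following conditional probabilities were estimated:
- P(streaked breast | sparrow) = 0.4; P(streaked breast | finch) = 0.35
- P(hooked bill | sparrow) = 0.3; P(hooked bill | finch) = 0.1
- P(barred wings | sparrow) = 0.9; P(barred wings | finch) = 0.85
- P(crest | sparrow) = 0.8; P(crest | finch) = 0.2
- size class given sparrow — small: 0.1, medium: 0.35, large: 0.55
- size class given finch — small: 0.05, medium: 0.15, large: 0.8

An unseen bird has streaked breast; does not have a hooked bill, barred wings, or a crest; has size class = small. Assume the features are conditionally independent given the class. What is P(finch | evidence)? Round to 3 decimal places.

sparrow: 0.45 × 0.4 × (1−0.3) × (1−0.9) × (1−0.8) × 0.1 = 0.000252
finch: 0.55 × 0.35 × (1−0.1) × (1−0.85) × (1−0.2) × 0.05 = 0.0010395
P(finch | x) = 0.0010395 / 0.0012915 ≈ 0.805

0.805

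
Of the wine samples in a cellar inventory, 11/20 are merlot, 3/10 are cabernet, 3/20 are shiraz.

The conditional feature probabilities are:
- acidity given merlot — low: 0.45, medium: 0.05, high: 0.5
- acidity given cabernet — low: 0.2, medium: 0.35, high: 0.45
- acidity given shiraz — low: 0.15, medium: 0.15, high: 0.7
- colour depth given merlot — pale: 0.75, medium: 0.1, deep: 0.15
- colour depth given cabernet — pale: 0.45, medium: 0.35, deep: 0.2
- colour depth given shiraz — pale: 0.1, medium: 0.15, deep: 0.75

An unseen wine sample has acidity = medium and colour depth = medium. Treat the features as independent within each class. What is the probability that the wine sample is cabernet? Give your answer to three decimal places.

merlot: 0.55 × 0.05 × 0.1 = 0.00275
cabernet: 0.3 × 0.35 × 0.35 = 0.03675
shiraz: 0.15 × 0.15 × 0.15 = 0.003375
P(cabernet | x) = 0.03675 / 0.042875 ≈ 0.857

0.857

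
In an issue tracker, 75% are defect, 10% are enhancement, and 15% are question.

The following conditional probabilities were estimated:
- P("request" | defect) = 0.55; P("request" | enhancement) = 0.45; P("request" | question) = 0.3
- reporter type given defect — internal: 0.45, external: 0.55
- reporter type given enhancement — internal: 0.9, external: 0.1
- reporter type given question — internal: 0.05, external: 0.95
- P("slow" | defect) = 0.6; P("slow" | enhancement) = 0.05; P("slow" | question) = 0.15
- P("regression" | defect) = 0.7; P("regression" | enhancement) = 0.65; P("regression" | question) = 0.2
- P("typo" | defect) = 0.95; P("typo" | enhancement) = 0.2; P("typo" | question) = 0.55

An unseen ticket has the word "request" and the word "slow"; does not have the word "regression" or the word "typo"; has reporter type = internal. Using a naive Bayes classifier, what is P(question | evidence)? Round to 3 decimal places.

defect: 0.75 × 0.55 × 0.45 × 0.6 × (1−0.7) × (1−0.95) = 0.001670625
enhancement: 0.1 × 0.45 × 0.9 × 0.05 × (1−0.65) × (1−0.2) = 0.000567
question: 0.15 × 0.3 × 0.05 × 0.15 × (1−0.2) × (1−0.55) = 0.0001215
P(question | x) = 0.0001215 / 0.002359125 ≈ 0.052

0.052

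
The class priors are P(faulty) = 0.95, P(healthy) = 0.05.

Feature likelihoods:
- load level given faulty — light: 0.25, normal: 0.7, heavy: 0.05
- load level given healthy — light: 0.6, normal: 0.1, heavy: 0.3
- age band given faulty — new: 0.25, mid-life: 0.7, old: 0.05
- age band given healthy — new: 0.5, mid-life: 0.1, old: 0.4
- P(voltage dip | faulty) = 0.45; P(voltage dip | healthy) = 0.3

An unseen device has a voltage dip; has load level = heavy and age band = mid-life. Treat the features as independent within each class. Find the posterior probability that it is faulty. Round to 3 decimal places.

0.971

faulty: 0.95 × 0.05 × 0.7 × 0.45 = 0.0149625
healthy: 0.05 × 0.3 × 0.1 × 0.3 = 0.00045
P(faulty | x) = 0.0149625 / 0.0154125 ≈ 0.971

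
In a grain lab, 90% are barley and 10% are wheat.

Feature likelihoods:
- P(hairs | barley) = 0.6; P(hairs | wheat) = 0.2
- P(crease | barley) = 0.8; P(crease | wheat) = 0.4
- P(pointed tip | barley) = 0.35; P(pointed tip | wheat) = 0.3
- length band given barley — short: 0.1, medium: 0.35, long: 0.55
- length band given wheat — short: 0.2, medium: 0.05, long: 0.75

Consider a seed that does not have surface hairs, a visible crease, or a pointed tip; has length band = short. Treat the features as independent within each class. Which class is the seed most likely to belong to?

wheat

barley: 0.9 × (1−0.6) × (1−0.8) × (1−0.35) × 0.1 = 0.00468
wheat: 0.1 × (1−0.2) × (1−0.4) × (1−0.3) × 0.2 = 0.00672
Highest score → wheat.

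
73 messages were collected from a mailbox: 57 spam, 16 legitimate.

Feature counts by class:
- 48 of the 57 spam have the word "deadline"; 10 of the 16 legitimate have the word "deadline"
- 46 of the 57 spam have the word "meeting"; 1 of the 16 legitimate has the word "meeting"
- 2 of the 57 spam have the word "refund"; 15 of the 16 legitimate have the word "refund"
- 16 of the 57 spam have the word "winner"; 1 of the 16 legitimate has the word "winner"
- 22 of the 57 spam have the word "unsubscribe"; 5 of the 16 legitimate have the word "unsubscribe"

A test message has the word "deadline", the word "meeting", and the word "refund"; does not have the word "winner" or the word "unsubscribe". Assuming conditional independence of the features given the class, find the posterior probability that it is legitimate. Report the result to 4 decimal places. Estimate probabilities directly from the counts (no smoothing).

0.3862

spam: (57/73) × (48/57) × (46/57) × (2/57) × (41/57) × (35/57) ≈ 0.00822354
legitimate: (16/73) × (10/16) × (1/16) × (15/16) × (15/16) × (11/16) ≈ 0.00517336
P(legitimate | x) = 0.00517336 / 0.0133969 ≈ 0.3862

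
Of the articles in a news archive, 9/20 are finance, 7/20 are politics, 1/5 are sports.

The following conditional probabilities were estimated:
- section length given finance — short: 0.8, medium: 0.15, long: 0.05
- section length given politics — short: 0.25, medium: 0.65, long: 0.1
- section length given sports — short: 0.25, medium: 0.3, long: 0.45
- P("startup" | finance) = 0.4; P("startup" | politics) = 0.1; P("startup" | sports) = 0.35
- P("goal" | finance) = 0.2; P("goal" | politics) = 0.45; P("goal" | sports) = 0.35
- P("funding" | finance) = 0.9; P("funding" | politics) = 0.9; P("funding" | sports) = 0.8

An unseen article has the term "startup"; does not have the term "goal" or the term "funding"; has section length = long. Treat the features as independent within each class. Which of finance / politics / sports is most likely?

finance: 0.45 × 0.05 × 0.4 × (1−0.2) × (1−0.9) = 0.00072
politics: 0.35 × 0.1 × 0.1 × (1−0.45) × (1−0.9) = 0.0001925
sports: 0.2 × 0.45 × 0.35 × (1−0.35) × (1−0.8) = 0.004095
Highest score → sports.

sports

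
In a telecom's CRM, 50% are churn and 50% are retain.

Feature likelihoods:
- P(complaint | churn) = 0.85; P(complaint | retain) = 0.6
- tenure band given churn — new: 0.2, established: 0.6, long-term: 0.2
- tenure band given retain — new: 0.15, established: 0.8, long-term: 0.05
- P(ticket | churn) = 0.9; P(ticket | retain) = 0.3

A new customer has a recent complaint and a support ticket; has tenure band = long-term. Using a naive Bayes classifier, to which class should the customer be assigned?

churn: 0.5 × 0.85 × 0.2 × 0.9 = 0.0765
retain: 0.5 × 0.6 × 0.05 × 0.3 = 0.0045
Highest score → churn.

churn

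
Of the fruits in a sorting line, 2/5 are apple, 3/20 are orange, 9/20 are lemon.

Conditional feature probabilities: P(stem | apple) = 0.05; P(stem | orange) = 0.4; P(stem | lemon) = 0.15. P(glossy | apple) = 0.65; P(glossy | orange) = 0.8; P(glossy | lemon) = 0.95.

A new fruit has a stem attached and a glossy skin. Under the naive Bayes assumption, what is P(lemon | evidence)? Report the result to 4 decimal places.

0.5125

apple: 0.4 × 0.05 × 0.65 = 0.013
orange: 0.15 × 0.4 × 0.8 = 0.048
lemon: 0.45 × 0.15 × 0.95 = 0.064125
P(lemon | x) = 0.064125 / 0.125125 ≈ 0.5125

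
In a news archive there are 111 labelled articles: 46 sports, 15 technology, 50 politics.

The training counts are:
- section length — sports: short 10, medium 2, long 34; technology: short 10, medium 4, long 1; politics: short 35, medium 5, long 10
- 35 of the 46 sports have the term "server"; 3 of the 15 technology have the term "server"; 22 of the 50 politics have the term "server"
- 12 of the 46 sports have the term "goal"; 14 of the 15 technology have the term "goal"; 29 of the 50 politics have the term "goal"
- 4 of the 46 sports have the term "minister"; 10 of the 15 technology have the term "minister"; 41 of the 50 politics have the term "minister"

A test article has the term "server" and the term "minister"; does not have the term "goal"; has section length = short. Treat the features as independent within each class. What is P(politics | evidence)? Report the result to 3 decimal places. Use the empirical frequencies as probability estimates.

sports: (46/111) × (10/46) × (35/46) × (34/46) × (4/46) ≈ 0.00440565
technology: (15/111) × (10/15) × (3/15) × (1/15) × (10/15) ≈ 0.000800801
politics: (50/111) × (35/50) × (22/50) × (21/50) × (41/50) ≈ 0.0477816
P(politics | x) = 0.0477816 / 0.052988051 ≈ 0.902

0.902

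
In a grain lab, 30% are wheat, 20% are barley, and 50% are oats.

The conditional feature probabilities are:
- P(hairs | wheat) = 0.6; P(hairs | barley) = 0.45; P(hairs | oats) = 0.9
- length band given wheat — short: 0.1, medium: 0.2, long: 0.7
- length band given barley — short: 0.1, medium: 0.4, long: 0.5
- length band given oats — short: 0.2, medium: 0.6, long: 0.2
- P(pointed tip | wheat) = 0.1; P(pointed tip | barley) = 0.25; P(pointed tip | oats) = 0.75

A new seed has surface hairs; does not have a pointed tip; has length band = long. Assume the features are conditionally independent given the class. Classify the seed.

wheat

wheat: 0.3 × 0.6 × 0.7 × (1−0.1) = 0.1134
barley: 0.2 × 0.45 × 0.5 × (1−0.25) = 0.03375
oats: 0.5 × 0.9 × 0.2 × (1−0.75) = 0.0225
Highest score → wheat.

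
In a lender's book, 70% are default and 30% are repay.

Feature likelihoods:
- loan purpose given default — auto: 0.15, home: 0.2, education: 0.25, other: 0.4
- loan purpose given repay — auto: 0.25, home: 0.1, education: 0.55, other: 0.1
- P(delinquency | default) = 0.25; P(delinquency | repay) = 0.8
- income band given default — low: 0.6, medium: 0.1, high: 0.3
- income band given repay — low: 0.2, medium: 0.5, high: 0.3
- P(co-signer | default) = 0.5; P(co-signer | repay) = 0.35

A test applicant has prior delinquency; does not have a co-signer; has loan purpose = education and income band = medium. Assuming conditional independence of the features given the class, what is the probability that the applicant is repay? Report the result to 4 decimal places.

default: 0.7 × 0.25 × 0.25 × 0.1 × (1−0.5) = 0.0021875
repay: 0.3 × 0.55 × 0.8 × 0.5 × (1−0.35) = 0.0429
P(repay | x) = 0.0429 / 0.0450875 ≈ 0.9515

0.9515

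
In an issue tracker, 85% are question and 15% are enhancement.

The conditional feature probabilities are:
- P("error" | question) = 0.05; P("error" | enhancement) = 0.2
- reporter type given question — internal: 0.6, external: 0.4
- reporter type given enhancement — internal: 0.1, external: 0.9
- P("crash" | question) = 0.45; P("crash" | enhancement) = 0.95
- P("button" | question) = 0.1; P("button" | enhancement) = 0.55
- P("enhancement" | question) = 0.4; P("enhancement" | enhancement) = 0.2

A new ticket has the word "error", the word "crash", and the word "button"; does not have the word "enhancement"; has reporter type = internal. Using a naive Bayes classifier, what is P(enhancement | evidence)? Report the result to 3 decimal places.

question: 0.85 × 0.05 × 0.6 × 0.45 × 0.1 × (1−0.4) = 0.0006885
enhancement: 0.15 × 0.2 × 0.1 × 0.95 × 0.55 × (1−0.2) = 0.001254
P(enhancement | x) = 0.001254 / 0.0019425 ≈ 0.646

0.646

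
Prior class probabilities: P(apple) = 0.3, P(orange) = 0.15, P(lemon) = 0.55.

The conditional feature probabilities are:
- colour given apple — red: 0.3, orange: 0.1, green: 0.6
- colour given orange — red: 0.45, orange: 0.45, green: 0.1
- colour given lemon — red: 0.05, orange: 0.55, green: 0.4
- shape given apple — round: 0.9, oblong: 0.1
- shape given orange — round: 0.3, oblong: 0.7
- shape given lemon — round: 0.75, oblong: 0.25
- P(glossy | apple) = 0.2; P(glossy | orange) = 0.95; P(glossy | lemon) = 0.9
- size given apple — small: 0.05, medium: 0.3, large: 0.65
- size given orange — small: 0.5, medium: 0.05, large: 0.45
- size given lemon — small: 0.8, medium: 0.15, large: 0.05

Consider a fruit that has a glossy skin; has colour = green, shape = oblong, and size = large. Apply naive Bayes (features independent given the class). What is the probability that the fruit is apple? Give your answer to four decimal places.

0.2515

apple: 0.3 × 0.6 × 0.1 × 0.2 × 0.65 = 0.00234
orange: 0.15 × 0.1 × 0.7 × 0.95 × 0.45 = 0.00448875
lemon: 0.55 × 0.4 × 0.25 × 0.9 × 0.05 = 0.002475
P(apple | x) = 0.00234 / 0.00930375 ≈ 0.2515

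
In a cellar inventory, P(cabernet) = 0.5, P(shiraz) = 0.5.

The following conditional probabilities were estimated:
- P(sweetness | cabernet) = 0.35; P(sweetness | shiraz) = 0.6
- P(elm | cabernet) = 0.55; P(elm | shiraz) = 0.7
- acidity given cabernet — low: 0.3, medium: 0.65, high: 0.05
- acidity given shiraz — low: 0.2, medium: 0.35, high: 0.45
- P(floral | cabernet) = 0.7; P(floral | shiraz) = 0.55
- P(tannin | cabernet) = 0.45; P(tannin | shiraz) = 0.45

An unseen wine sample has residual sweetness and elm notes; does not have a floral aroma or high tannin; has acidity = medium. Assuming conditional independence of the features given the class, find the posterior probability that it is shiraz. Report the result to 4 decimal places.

cabernet: 0.5 × 0.35 × 0.55 × 0.65 × (1−0.7) × (1−0.45) = 0.0103228125
shiraz: 0.5 × 0.6 × 0.7 × 0.35 × (1−0.55) × (1−0.45) = 0.01819125
P(shiraz | x) = 0.01819125 / 0.0285140625 ≈ 0.6380

0.6380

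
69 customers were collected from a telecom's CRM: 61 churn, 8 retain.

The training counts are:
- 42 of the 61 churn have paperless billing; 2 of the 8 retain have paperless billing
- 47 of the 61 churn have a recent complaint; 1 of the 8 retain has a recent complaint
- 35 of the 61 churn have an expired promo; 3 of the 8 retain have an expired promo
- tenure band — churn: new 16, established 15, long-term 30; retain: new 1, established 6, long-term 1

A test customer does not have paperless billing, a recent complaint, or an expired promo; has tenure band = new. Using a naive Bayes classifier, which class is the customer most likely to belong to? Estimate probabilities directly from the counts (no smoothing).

churn: (61/69) × (19/61) × (14/61) × (26/61) × (16/61) ≈ 0.00706539
retain: (8/69) × (6/8) × (7/8) × (5/8) × (1/8) ≈ 0.00594429
Highest score → churn.

churn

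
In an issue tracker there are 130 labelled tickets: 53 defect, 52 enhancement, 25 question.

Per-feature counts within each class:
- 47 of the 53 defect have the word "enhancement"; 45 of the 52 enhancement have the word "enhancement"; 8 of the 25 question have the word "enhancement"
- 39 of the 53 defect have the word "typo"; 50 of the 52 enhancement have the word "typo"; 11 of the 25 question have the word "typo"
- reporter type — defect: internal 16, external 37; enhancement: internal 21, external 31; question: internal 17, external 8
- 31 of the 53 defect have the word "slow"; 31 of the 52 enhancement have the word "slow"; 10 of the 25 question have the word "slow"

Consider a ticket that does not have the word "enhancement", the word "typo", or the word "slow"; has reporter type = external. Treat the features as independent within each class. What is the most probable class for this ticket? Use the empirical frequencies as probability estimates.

question

defect: (53/130) × (6/53) × (14/53) × (37/53) × (22/53) ≈ 0.00353291
enhancement: (52/130) × (7/52) × (2/52) × (31/52) × (21/52) ≈ 0.000498604
question: (25/130) × (17/25) × (14/25) × (8/25) × (15/25) ≈ 0.0140603
Highest score → question.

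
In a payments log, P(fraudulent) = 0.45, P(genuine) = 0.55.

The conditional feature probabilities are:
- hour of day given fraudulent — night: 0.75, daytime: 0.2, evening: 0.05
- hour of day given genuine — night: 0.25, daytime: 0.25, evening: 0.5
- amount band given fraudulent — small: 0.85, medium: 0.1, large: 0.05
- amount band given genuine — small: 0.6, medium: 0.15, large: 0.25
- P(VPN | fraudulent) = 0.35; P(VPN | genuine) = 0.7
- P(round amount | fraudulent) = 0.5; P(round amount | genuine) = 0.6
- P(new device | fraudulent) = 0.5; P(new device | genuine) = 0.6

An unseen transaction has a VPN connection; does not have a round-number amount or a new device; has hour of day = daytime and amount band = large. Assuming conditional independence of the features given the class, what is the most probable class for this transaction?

fraudulent: 0.45 × 0.2 × 0.05 × 0.35 × (1−0.5) × (1−0.5) = 0.00039375
genuine: 0.55 × 0.25 × 0.25 × 0.7 × (1−0.6) × (1−0.6) = 0.00385
Highest score → genuine.

genuine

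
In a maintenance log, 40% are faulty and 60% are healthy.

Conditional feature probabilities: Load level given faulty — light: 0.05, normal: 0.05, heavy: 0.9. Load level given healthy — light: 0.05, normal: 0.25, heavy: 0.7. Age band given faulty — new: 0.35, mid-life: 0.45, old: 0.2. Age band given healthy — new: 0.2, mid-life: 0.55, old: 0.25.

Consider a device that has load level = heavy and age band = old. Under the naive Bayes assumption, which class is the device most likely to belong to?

faulty: 0.4 × 0.9 × 0.2 = 0.072
healthy: 0.6 × 0.7 × 0.25 = 0.105
Highest score → healthy.

healthy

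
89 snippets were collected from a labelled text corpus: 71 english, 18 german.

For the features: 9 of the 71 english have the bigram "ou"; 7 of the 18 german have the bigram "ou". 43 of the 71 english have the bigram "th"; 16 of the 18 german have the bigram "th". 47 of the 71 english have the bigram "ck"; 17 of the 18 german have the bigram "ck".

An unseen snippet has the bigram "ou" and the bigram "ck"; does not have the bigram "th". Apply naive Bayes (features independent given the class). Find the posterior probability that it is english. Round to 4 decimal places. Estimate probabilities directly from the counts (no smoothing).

english: (71/89) × (9/71) × (28/71) × (47/71) ≈ 0.0263993
german: (18/89) × (7/18) × (2/18) × (17/18) ≈ 0.00825357
P(english | x) = 0.0263993 / 0.03465287 ≈ 0.7618

0.7618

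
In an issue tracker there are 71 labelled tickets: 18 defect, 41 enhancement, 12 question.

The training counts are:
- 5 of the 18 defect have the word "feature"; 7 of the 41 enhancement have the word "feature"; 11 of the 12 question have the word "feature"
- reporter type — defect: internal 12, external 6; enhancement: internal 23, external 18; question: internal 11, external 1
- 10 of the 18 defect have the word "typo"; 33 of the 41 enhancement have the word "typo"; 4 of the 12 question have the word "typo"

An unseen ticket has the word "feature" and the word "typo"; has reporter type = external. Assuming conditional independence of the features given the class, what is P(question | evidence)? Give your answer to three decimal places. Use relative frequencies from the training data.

0.082

defect: (18/71) × (5/18) × (6/18) × (10/18) ≈ 0.0130412
enhancement: (41/71) × (7/41) × (18/41) × (33/41) ≈ 0.0348384
question: (12/71) × (11/12) × (1/12) × (4/12) ≈ 0.0043036
P(question | x) = 0.0043036 / 0.0521832 ≈ 0.082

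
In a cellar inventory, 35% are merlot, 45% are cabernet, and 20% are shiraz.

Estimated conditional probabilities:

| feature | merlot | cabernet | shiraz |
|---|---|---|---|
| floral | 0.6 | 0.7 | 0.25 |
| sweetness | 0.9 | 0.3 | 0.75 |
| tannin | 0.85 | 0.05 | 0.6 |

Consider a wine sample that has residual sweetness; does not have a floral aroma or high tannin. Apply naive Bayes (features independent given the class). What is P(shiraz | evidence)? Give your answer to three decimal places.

merlot: 0.35 × (1−0.6) × 0.9 × (1−0.85) = 0.0189
cabernet: 0.45 × (1−0.7) × 0.3 × (1−0.05) = 0.038475
shiraz: 0.2 × (1−0.25) × 0.75 × (1−0.6) = 0.045
P(shiraz | x) = 0.045 / 0.102375 ≈ 0.440

0.440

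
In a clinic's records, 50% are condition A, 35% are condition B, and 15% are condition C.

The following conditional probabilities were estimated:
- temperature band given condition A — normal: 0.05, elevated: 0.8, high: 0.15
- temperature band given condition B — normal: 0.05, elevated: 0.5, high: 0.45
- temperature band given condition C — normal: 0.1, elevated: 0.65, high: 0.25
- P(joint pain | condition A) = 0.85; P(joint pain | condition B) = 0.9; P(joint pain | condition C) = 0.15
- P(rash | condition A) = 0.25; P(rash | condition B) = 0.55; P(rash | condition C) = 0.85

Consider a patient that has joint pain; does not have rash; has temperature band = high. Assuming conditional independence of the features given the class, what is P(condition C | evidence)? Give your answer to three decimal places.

condition A: 0.5 × 0.15 × 0.85 × (1−0.25) = 0.0478125
condition B: 0.35 × 0.45 × 0.9 × (1−0.55) = 0.0637875
condition C: 0.15 × 0.25 × 0.15 × (1−0.85) = 0.00084375
P(condition C | x) = 0.00084375 / 0.11244375 ≈ 0.008

0.008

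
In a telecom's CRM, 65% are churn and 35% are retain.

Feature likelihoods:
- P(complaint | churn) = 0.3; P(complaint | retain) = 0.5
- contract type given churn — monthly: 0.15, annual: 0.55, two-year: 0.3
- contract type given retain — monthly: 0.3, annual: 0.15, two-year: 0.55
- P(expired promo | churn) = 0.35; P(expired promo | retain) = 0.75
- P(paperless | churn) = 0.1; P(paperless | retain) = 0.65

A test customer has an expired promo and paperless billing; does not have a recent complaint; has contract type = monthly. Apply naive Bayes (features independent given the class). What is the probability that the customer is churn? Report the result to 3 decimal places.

0.085

churn: 0.65 × (1−0.3) × 0.15 × 0.35 × 0.1 = 0.00238875
retain: 0.35 × (1−0.5) × 0.3 × 0.75 × 0.65 = 0.02559375
P(churn | x) = 0.00238875 / 0.0279825 ≈ 0.085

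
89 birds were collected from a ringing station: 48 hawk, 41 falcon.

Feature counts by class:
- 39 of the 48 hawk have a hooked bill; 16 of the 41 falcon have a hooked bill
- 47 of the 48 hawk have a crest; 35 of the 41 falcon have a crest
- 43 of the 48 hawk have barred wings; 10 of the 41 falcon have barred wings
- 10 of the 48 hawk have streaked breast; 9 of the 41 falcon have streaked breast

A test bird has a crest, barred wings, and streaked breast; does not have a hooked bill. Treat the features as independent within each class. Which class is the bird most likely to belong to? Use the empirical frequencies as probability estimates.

hawk: (48/89) × (9/48) × (47/48) × (43/48) × (10/48) ≈ 0.0184797
falcon: (41/89) × (25/41) × (35/41) × (10/41) × (9/41) ≈ 0.0128383
Highest score → hawk.

hawk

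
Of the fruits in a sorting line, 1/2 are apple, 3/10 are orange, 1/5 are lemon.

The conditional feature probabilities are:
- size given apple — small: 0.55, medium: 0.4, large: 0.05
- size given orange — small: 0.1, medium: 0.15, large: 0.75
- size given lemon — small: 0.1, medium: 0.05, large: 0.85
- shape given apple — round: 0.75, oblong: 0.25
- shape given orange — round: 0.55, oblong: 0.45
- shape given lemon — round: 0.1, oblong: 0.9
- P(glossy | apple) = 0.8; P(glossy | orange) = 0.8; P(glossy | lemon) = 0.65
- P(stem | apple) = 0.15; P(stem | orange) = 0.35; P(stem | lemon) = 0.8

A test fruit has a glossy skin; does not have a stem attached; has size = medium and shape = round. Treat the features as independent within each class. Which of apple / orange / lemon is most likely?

apple: 0.5 × 0.4 × 0.75 × 0.8 × (1−0.15) = 0.102
orange: 0.3 × 0.15 × 0.55 × 0.8 × (1−0.35) = 0.01287
lemon: 0.2 × 0.05 × 0.1 × 0.65 × (1−0.8) = 0.00013
Highest score → apple.

apple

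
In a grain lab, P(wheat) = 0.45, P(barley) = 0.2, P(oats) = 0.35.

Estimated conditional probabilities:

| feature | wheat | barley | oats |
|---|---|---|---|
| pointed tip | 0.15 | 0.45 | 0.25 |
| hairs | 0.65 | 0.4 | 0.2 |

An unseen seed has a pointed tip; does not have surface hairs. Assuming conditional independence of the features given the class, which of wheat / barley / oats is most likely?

oats

wheat: 0.45 × 0.15 × (1−0.65) = 0.023625
barley: 0.2 × 0.45 × (1−0.4) = 0.054
oats: 0.35 × 0.25 × (1−0.2) = 0.07
Highest score → oats.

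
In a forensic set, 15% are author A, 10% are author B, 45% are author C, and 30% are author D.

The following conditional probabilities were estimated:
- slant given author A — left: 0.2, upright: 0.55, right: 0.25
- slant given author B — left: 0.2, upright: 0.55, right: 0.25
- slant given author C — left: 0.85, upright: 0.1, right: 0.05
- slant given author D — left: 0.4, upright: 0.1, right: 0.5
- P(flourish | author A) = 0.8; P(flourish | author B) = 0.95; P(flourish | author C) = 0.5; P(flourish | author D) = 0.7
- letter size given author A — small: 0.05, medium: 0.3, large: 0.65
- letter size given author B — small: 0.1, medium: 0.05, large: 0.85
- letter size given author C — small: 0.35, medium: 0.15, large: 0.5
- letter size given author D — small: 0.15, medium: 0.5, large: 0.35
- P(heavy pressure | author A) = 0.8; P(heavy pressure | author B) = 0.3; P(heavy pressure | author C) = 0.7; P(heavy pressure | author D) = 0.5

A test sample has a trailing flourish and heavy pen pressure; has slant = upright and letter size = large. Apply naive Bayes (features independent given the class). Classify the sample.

author A

author A: 0.15 × 0.55 × 0.8 × 0.65 × 0.8 = 0.03432
author B: 0.1 × 0.55 × 0.95 × 0.85 × 0.3 = 0.01332375
author C: 0.45 × 0.1 × 0.5 × 0.5 × 0.7 = 0.007875
author D: 0.3 × 0.1 × 0.7 × 0.35 × 0.5 = 0.003675
Highest score → author A.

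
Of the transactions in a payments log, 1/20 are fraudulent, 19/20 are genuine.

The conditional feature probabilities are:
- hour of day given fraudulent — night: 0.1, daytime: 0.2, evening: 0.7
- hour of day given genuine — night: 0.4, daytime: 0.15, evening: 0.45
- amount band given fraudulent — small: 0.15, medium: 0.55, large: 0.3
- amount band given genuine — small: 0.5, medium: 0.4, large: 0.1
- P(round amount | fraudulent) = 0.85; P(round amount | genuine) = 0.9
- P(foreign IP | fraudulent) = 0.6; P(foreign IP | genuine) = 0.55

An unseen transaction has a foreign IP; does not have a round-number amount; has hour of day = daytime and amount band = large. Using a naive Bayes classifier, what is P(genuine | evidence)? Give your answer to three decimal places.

0.744

fraudulent: 0.05 × 0.2 × 0.3 × (1−0.85) × 0.6 = 0.00027
genuine: 0.95 × 0.15 × 0.1 × (1−0.9) × 0.55 = 0.00078375
P(genuine | x) = 0.00078375 / 0.00105375 ≈ 0.744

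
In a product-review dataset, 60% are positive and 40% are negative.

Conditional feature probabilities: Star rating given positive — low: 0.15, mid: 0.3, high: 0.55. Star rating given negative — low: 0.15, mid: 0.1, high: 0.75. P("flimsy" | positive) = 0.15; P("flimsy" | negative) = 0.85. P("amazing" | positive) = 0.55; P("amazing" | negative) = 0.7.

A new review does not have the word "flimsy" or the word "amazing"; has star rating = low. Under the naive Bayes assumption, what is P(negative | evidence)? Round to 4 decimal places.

0.0727

positive: 0.6 × 0.15 × (1−0.15) × (1−0.55) = 0.034425
negative: 0.4 × 0.15 × (1−0.85) × (1−0.7) = 0.0027
P(negative | x) = 0.0027 / 0.037125 ≈ 0.0727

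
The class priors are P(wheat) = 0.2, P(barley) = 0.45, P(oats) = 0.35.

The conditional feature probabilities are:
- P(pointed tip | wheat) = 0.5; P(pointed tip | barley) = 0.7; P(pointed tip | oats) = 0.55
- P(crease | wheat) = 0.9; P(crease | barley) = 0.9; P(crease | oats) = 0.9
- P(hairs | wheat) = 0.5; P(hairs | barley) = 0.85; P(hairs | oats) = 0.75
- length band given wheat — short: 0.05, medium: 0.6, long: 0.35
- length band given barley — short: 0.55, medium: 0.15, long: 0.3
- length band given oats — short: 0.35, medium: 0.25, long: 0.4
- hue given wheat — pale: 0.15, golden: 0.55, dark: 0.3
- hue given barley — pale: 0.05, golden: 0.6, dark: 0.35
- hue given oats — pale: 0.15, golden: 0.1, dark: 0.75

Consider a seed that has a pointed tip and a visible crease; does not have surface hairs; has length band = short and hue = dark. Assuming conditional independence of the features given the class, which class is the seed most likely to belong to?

oats

wheat: 0.2 × 0.5 × 0.9 × (1−0.5) × 0.05 × 0.3 = 0.000675
barley: 0.45 × 0.7 × 0.9 × (1−0.85) × 0.55 × 0.35 = 0.0081860625
oats: 0.35 × 0.55 × 0.9 × (1−0.75) × 0.35 × 0.75 = 0.01136953125
Highest score → oats.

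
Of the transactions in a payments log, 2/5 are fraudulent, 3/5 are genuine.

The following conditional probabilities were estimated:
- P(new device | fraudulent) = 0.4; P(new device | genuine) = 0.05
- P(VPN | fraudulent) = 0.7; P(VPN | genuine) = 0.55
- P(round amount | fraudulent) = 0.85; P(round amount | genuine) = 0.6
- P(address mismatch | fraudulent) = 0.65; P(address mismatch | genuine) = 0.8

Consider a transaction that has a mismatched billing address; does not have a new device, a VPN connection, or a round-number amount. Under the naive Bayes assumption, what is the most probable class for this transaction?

fraudulent: 0.4 × (1−0.4) × (1−0.7) × (1−0.85) × 0.65 = 0.00702
genuine: 0.6 × (1−0.05) × (1−0.55) × (1−0.6) × 0.8 = 0.08208
Highest score → genuine.

genuine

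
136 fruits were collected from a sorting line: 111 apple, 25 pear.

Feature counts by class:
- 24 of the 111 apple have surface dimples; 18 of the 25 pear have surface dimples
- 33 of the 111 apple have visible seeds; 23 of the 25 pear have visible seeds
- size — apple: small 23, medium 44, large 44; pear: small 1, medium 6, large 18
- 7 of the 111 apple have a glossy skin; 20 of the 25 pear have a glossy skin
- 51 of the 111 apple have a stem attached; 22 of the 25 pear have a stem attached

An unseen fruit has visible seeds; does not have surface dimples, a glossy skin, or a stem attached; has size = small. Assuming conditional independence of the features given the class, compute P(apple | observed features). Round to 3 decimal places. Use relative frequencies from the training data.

apple: (111/136) × (87/111) × (33/111) × (23/111) × (104/111) × (60/111) ≈ 0.0199579
pear: (25/136) × (7/25) × (23/25) × (1/25) × (5/25) × (3/25) ≈ 0.0000454588
P(apple | x) = 0.0199579 / 0.0200033588 ≈ 0.998

0.998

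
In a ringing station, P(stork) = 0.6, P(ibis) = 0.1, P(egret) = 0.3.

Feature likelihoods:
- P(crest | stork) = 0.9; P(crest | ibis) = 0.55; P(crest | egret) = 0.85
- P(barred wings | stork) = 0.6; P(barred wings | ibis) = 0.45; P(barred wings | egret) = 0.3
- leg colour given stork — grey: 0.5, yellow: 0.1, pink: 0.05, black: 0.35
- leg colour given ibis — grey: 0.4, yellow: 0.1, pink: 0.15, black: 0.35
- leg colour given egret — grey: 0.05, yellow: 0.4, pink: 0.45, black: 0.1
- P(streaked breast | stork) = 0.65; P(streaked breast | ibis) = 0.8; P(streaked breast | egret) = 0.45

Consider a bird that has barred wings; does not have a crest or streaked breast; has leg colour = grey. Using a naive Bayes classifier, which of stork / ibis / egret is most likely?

stork: 0.6 × (1−0.9) × 0.6 × 0.5 × (1−0.65) = 0.0063
ibis: 0.1 × (1−0.55) × 0.45 × 0.4 × (1−0.8) = 0.00162
egret: 0.3 × (1−0.85) × 0.3 × 0.05 × (1−0.45) = 0.00037125
Highest score → stork.

stork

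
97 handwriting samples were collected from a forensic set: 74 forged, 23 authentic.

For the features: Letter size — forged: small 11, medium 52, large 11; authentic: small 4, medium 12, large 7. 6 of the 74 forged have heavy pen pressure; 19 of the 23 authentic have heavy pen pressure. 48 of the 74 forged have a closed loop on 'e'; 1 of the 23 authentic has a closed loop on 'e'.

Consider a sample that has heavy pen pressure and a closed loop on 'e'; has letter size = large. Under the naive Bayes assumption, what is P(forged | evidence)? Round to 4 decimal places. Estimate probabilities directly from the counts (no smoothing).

forged: (74/97) × (11/74) × (6/74) × (48/74) ≈ 0.00596417
authentic: (23/97) × (7/23) × (19/23) × (1/23) ≈ 0.00259194
P(forged | x) = 0.00596417 / 0.00855611 ≈ 0.6971

0.6971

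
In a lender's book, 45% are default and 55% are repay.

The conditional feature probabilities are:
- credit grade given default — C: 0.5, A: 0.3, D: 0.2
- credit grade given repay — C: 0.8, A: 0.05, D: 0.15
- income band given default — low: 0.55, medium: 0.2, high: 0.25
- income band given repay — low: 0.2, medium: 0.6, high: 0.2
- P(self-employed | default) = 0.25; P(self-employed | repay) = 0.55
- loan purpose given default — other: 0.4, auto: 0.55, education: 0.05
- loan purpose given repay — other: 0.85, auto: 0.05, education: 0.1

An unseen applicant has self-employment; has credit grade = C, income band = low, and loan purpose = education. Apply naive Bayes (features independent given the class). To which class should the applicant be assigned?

default: 0.45 × 0.5 × 0.55 × 0.25 × 0.05 = 0.001546875
repay: 0.55 × 0.8 × 0.2 × 0.55 × 0.1 = 0.00484
Highest score → repay.

repay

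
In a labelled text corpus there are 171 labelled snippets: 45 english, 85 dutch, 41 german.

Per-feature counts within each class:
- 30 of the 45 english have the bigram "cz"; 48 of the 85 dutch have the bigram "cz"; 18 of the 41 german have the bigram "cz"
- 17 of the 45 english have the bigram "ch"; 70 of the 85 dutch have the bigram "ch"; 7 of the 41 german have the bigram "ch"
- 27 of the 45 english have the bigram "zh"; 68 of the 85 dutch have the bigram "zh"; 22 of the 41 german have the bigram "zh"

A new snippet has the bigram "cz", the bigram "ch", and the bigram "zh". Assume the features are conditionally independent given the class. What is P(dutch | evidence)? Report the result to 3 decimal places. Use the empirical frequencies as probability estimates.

english: (45/171) × (30/45) × (17/45) × (27/45) ≈ 0.0397661
dutch: (85/171) × (48/85) × (70/85) × (68/85) ≈ 0.184933
german: (41/171) × (18/41) × (7/41) × (22/41) ≈ 0.00964338
P(dutch | x) = 0.184933 / 0.23434248 ≈ 0.789

0.789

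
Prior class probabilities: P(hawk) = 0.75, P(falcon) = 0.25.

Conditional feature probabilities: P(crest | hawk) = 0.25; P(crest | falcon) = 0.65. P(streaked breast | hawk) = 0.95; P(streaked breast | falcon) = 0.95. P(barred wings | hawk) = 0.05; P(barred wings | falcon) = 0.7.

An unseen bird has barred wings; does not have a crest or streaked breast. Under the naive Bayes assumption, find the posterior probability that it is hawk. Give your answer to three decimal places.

0.315

hawk: 0.75 × (1−0.25) × (1−0.95) × 0.05 = 0.00140625
falcon: 0.25 × (1−0.65) × (1−0.95) × 0.7 = 0.0030625
P(hawk | x) = 0.00140625 / 0.00446875 ≈ 0.315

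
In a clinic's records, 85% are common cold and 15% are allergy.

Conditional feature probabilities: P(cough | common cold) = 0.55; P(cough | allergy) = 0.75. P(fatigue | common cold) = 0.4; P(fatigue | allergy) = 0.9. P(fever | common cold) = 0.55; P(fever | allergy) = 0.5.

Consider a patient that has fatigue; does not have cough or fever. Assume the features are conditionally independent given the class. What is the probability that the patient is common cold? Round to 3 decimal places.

0.803

common cold: 0.85 × (1−0.55) × 0.4 × (1−0.55) = 0.06885
allergy: 0.15 × (1−0.75) × 0.9 × (1−0.5) = 0.016875
P(common cold | x) = 0.06885 / 0.085725 ≈ 0.803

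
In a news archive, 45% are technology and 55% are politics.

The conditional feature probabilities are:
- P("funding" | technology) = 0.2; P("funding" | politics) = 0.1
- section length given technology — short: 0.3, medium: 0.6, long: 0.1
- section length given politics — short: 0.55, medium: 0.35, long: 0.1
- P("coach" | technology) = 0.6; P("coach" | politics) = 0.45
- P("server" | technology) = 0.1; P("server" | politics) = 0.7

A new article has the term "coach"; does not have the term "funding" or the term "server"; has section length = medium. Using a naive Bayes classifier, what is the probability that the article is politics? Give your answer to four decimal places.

0.1670

technology: 0.45 × (1−0.2) × 0.6 × 0.6 × (1−0.1) = 0.11664
politics: 0.55 × (1−0.1) × 0.35 × 0.45 × (1−0.7) = 0.02338875
P(politics | x) = 0.02338875 / 0.14002875 ≈ 0.1670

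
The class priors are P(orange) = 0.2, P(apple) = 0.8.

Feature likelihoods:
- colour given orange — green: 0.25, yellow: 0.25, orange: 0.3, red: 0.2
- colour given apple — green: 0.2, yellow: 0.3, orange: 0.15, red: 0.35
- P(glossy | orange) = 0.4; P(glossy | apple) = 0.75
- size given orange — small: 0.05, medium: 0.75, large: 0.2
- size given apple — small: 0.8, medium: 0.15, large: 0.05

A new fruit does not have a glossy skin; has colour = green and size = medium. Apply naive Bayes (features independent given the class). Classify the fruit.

orange

orange: 0.2 × 0.25 × (1−0.4) × 0.75 = 0.0225
apple: 0.8 × 0.2 × (1−0.75) × 0.15 = 0.006
Highest score → orange.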